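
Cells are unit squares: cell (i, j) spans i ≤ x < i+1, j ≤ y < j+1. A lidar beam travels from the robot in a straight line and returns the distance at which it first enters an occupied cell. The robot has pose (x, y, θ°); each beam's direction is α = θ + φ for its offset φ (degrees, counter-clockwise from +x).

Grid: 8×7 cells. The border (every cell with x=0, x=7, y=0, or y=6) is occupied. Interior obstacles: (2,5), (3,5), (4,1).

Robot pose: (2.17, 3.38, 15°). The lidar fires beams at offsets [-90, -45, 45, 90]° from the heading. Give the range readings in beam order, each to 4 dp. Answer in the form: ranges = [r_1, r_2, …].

ranges = [2.4640, 2.7600, 1.8706, 2.7124]

beam 1: φ=-90°, α=285°
  direction (0.2588, -0.9659); cell (2,3); t to first gridline: x 3.2069, y 0.3934 (then +3.8637 / +1.0353)
    (2,2) via y @ 0.3934
    (2,1) via y @ 1.4287
    (2,0) via y @ 2.4640  # hit
  → r_1 = 2.4640
beam 2: φ=-45°, α=330°
  direction (0.8660, -0.5000); cell (2,3); t to first gridline: x 0.9584, y 0.7600 (then +1.1547 / +2.0000)
    (2,2) via y @ 0.7600
    (3,2) via x @ 0.9584
    (4,2) via x @ 2.1131
    (4,1) via y @ 2.7600  # hit
  → r_2 = 2.7600
beam 3: φ=45°, α=60°
  direction (0.5000, 0.8660); cell (2,3); t to first gridline: x 1.6600, y 0.7159 (then +2.0000 / +1.1547)
    (2,4) via y @ 0.7159
    (3,4) via x @ 1.6600
    (3,5) via y @ 1.8706  # hit
  → r_3 = 1.8706
beam 4: φ=90°, α=105°
  direction (-0.2588, 0.9659); cell (2,3); t to first gridline: x 0.6568, y 0.6419 (then +3.8637 / +1.0353)
    (2,4) via y @ 0.6419
    (1,4) via x @ 0.6568
    (1,5) via y @ 1.6771
    (1,6) via y @ 2.7124  # hit
  → r_4 = 2.7124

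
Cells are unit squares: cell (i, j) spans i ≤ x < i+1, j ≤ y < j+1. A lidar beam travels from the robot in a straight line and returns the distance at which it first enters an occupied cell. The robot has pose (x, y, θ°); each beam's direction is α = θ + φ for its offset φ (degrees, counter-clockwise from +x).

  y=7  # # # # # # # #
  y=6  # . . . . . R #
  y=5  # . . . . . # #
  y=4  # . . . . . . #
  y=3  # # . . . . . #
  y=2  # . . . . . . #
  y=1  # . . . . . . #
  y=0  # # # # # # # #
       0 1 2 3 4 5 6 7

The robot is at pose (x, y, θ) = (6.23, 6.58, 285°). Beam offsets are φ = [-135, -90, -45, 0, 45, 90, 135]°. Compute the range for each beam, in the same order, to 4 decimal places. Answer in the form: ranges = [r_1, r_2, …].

beam 1: φ=-135°, α=150°
  d=(-0.8660,0.5000)  start (6,6)  tX=0.2656 tY=0.8400  stride 1/|dx|=1.1547 1/|dy|=2.0000
    cross x-line → (5,6), t=0.2656
    cross y-line → (5,7), t=0.8400 (wall)
  → r_1 = 0.8400
beam 2: φ=-90°, α=195°
  d=(-0.9659,-0.2588)  start (6,6)  tX=0.2381 tY=2.2409  stride 1/|dx|=1.0353 1/|dy|=3.8637
    cross x-line → (5,6), t=0.2381
    cross x-line → (4,6), t=1.2734
    cross y-line → (4,5), t=2.2409
    cross x-line → (3,5), t=2.3087
    cross x-line → (2,5), t=3.3439
    cross x-line → (1,5), t=4.3792
    cross x-line → (0,5), t=5.4145 (wall)
  → r_2 = 5.4145
beam 3: φ=-45°, α=240°
  d=(-0.5000,-0.8660)  start (6,6)  tX=0.4600 tY=0.6697  stride 1/|dx|=2.0000 1/|dy|=1.1547
    cross x-line → (5,6), t=0.4600
    cross y-line → (5,5), t=0.6697
    cross y-line → (5,4), t=1.8244
    cross x-line → (4,4), t=2.4600
    cross y-line → (4,3), t=2.9791
    cross y-line → (4,2), t=4.1338
    cross x-line → (3,2), t=4.4600
    cross y-line → (3,1), t=5.2885
    cross y-line → (3,0), t=6.4432 (wall)
  → r_3 = 6.4432
beam 4: φ=0°, α=285°
  d=(0.2588,-0.9659)  start (6,6)  tX=2.9751 tY=0.6005  stride 1/|dx|=3.8637 1/|dy|=1.0353
    cross y-line → (6,5), t=0.6005 (wall)
  → r_4 = 0.6005
beam 5: φ=45°, α=330°
  d=(0.8660,-0.5000)  start (6,6)  tX=0.8891 tY=1.1600  stride 1/|dx|=1.1547 1/|dy|=2.0000
    cross x-line → (7,6), t=0.8891 (wall)
  → r_5 = 0.8891
beam 6: φ=90°, α=15°
  d=(0.9659,0.2588)  start (6,6)  tX=0.7972 tY=1.6228  stride 1/|dx|=1.0353 1/|dy|=3.8637
    cross x-line → (7,6), t=0.7972 (wall)
  → r_6 = 0.7972
beam 7: φ=135°, α=60°
  d=(0.5000,0.8660)  start (6,6)  tX=1.5400 tY=0.4850  stride 1/|dx|=2.0000 1/|dy|=1.1547
    cross y-line → (6,7), t=0.4850 (wall)
  → r_7 = 0.4850

ranges = [0.8400, 5.4145, 6.4432, 0.6005, 0.8891, 0.7972, 0.4850]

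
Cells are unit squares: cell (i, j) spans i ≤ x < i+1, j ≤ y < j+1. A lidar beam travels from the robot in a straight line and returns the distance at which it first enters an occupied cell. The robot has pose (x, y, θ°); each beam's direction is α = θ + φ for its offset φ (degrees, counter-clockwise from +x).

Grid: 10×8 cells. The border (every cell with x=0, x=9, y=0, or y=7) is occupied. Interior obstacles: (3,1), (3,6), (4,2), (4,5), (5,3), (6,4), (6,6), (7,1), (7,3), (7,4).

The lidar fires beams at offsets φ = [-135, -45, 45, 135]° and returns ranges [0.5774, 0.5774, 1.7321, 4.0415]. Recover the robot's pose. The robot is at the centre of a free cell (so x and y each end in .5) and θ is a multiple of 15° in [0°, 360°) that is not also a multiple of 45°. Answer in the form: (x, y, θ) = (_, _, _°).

(x, y, θ) = (2.5, 6.5, 165°)

Candidates: 38 free-cell centres × 16 headings = 608 poses. Raycast each; keep the one whose scan matches to 4 dp.
  (8.5, 3.5, 300°): beam 1 = 0.5176 ≠ 0.5774 ✗
  (6.5, 3.5, 150°): beam 1 = 0.5176 ≠ 0.5774 ✗
  (1.5, 3.5, 345°): beam 2 = 2.8868 ≠ 0.5774 ✗
  (1.5, 2.5, 240°): beam 1 = 1.9319 ≠ 0.5774 ✗
  …
  (2.5, 6.5, 165°): r_1=0.5774, r_2=0.5774, r_3=1.7321, r_4=4.0415 — all match ✓
Unique over the lattice → pose = (2.5, 6.5, 165°).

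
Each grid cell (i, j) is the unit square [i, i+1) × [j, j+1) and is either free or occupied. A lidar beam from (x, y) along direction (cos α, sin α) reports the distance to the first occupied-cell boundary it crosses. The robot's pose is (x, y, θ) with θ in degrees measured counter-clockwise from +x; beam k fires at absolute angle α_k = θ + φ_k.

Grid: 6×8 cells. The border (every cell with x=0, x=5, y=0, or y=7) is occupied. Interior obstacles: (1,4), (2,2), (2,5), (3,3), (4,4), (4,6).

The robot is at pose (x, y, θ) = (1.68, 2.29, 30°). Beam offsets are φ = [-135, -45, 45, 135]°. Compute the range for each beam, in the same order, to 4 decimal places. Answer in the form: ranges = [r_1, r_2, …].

beam 1: φ=-135°, α=255°
  direction (-0.2588, -0.9659); cell (1,2); t to first gridline: x 2.6273, y 0.3002 (then +3.8637 / +1.0353)
    (1,1) via y @ 0.3002
    (1,0) via y @ 1.3355  # hit
  → r_1 = 1.3355
beam 2: φ=-45°, α=345°
  direction (0.9659, -0.2588); cell (1,2); t to first gridline: x 0.3313, y 1.1205 (then +1.0353 / +3.8637)
    (2,2) via x @ 0.3313  # hit
  → r_2 = 0.3313
beam 3: φ=45°, α=75°
  direction (0.2588, 0.9659); cell (1,2); t to first gridline: x 1.2364, y 0.7350 (then +3.8637 / +1.0353)
    (1,3) via y @ 0.7350
    (2,3) via x @ 1.2364
    (2,4) via y @ 1.7703
    (2,5) via y @ 2.8056  # hit
  → r_3 = 2.8056
beam 4: φ=135°, α=165°
  direction (-0.9659, 0.2588); cell (1,2); t to first gridline: x 0.7040, y 2.7432 (then +1.0353 / +3.8637)
    (0,2) via x @ 0.7040  # hit
  → r_4 = 0.7040

ranges = [1.3355, 0.3313, 2.8056, 0.7040]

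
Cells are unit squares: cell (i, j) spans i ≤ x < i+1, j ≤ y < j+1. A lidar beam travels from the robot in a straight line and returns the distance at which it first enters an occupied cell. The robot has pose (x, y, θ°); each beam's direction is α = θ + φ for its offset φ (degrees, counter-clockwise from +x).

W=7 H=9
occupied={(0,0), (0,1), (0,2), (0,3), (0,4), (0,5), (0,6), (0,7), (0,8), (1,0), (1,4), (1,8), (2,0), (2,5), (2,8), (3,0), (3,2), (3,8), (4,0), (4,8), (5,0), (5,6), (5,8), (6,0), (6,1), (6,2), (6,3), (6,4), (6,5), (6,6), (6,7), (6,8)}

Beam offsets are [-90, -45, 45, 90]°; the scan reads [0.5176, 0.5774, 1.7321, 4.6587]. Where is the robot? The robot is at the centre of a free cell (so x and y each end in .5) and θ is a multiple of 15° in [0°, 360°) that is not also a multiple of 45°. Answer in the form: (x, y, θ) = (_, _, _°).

(x, y, θ) = (4.5, 1.5, 345°)

The pose lattice has 31·16 = 496 candidates. Test each by forward raycasting.
  (5.5, 1.5, 330°): beam 1 = 0.5774 ≠ 0.5176 ✗
  (1.5, 6.5, 75°): beam 1 = 4.6587 ≠ 0.5176 ✗
  (4.5, 3.5, 240°): beam 1 = 2.8868 ≠ 0.5176 ✗
  (5.5, 2.5, 240°): beam 1 = 4.0415 ≠ 0.5176 ✗
  …
  (4.5, 1.5, 345°): r_1=0.5176, r_2=0.5774, r_3=1.7321, r_4=4.6587 — all match ✓
Only this pose fits every beam.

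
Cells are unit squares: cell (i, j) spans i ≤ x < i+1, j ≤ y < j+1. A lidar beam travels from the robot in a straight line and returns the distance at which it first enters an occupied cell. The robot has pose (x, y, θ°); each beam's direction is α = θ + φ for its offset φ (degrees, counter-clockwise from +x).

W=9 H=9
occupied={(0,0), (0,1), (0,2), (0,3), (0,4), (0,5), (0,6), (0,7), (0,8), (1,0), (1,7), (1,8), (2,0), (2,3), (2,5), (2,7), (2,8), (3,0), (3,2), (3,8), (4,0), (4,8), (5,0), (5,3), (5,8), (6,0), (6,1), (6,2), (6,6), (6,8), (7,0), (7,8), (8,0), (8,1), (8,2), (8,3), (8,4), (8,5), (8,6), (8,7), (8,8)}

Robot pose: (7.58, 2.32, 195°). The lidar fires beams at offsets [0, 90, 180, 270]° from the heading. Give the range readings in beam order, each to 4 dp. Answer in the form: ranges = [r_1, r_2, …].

beam 1: φ=0°, α=195°
  d=(-0.9659,-0.2588)  start (7,2)  tX=0.6005 tY=1.2364  stride 1/|dx|=1.0353 1/|dy|=3.8637
    cross x-line → (6,2), t=0.6005 (wall)
  → r_1 = 0.6005
beam 2: φ=90°, α=285°
  d=(0.2588,-0.9659)  start (7,2)  tX=1.6228 tY=0.3313  stride 1/|dx|=3.8637 1/|dy|=1.0353
    cross y-line → (7,1), t=0.3313
    cross y-line → (7,0), t=1.3666 (wall)
  → r_2 = 1.3666
beam 3: φ=180°, α=15°
  d=(0.9659,0.2588)  start (7,2)  tX=0.4348 tY=2.6273  stride 1/|dx|=1.0353 1/|dy|=3.8637
    cross x-line → (8,2), t=0.4348 (wall)
  → r_3 = 0.4348
beam 4: φ=270°, α=105°
  d=(-0.2588,0.9659)  start (7,2)  tX=2.2409 tY=0.7040  stride 1/|dx|=3.8637 1/|dy|=1.0353
    cross y-line → (7,3), t=0.7040
    cross y-line → (7,4), t=1.7393
    cross x-line → (6,4), t=2.2409
    cross y-line → (6,5), t=2.7745
    cross y-line → (6,6), t=3.8098 (wall)
  → r_4 = 3.8098

ranges = [0.6005, 1.3666, 0.4348, 3.8098]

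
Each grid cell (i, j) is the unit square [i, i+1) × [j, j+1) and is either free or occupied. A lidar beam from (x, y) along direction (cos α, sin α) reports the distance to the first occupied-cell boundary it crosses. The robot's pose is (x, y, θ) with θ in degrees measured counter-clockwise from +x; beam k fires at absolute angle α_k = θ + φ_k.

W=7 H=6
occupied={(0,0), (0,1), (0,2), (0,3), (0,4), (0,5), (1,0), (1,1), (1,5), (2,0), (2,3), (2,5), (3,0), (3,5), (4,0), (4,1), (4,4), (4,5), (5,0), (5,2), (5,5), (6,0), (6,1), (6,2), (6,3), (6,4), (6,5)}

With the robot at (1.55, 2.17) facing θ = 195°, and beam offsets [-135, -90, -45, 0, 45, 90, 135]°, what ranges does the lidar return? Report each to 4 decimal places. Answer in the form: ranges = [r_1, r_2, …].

ranges = [0.9584, 2.1250, 0.6351, 0.5694, 0.1963, 0.1760, 0.3400]

beam 1: φ=-135°, α=60°
  direction (0.5000, 0.8660); cell (1,2); t to first gridline: x 0.9000, y 0.9584 (then +2.0000 / +1.1547)
    (2,2) via x @ 0.9000
    (2,3) via y @ 0.9584  # hit
  → r_1 = 0.9584
beam 2: φ=-90°, α=105°
  direction (-0.2588, 0.9659); cell (1,2); t to first gridline: x 2.1250, y 0.8593 (then +3.8637 / +1.0353)
    (1,3) via y @ 0.8593
    (1,4) via y @ 1.8946
    (0,4) via x @ 2.1250  # hit
  → r_2 = 2.1250
beam 3: φ=-45°, α=150°
  direction (-0.8660, 0.5000); cell (1,2); t to first gridline: x 0.6351, y 1.6600 (then +1.1547 / +2.0000)
    (0,2) via x @ 0.6351  # hit
  → r_3 = 0.6351
beam 4: φ=0°, α=195°
  direction (-0.9659, -0.2588); cell (1,2); t to first gridline: x 0.5694, y 0.6568 (then +1.0353 / +3.8637)
    (0,2) via x @ 0.5694  # hit
  → r_4 = 0.5694
beam 5: φ=45°, α=240°
  direction (-0.5000, -0.8660); cell (1,2); t to first gridline: x 1.1000, y 0.1963 (then +2.0000 / +1.1547)
    (1,1) via y @ 0.1963  # hit
  → r_5 = 0.1963
beam 6: φ=90°, α=285°
  direction (0.2588, -0.9659); cell (1,2); t to first gridline: x 1.7387, y 0.1760 (then +3.8637 / +1.0353)
    (1,1) via y @ 0.1760  # hit
  → r_6 = 0.1760
beam 7: φ=135°, α=330°
  direction (0.8660, -0.5000); cell (1,2); t to first gridline: x 0.5196, y 0.3400 (then +1.1547 / +2.0000)
    (1,1) via y @ 0.3400  # hit
  → r_7 = 0.3400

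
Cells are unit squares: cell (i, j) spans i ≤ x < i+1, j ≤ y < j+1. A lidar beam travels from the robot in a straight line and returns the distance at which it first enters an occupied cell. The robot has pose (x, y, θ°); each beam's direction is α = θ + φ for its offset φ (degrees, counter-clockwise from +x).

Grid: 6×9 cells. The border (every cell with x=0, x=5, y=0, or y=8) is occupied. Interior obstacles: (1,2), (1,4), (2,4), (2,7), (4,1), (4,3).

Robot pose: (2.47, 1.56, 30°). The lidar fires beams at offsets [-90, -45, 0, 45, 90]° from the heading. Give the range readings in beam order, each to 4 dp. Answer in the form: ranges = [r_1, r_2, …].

beam 1: φ=-90°, α=300°
  dir = (cos 300°, sin 300°) = (0.5000, -0.8660); from cell (2,1)
  next x-line at t=1.0600, next y-line at t=0.6466; Δt_x=2.0000, Δt_y=1.1547
    y: enter (2,0) at t=0.6466 ← occupied
  → r_1 = 0.6466
beam 2: φ=-45°, α=345°
  dir = (cos 345°, sin 345°) = (0.9659, -0.2588); from cell (2,1)
  next x-line at t=0.5487, next y-line at t=2.1637; Δt_x=1.0353, Δt_y=3.8637
    x: enter (3,1) at t=0.5487
    x: enter (4,1) at t=1.5840 ← occupied
  → r_2 = 1.5840
beam 3: φ=0°, α=30°
  dir = (cos 30°, sin 30°) = (0.8660, 0.5000); from cell (2,1)
  next x-line at t=0.6120, next y-line at t=0.8800; Δt_x=1.1547, Δt_y=2.0000
    x: enter (3,1) at t=0.6120
    y: enter (3,2) at t=0.8800
    x: enter (4,2) at t=1.7667
    y: enter (4,3) at t=2.8800 ← occupied
  → r_3 = 2.8800
beam 4: φ=45°, α=75°
  dir = (cos 75°, sin 75°) = (0.2588, 0.9659); from cell (2,1)
  next x-line at t=2.0478, next y-line at t=0.4555; Δt_x=3.8637, Δt_y=1.0353
    y: enter (2,2) at t=0.4555
    y: enter (2,3) at t=1.4908
    x: enter (3,3) at t=2.0478
    y: enter (3,4) at t=2.5261
    y: enter (3,5) at t=3.5614
    y: enter (3,6) at t=4.5966
    y: enter (3,7) at t=5.6319
    x: enter (4,7) at t=5.9115
    y: enter (4,8) at t=6.6672 ← occupied
  → r_4 = 6.6672
beam 5: φ=90°, α=120°
  dir = (cos 120°, sin 120°) = (-0.5000, 0.8660); from cell (2,1)
  next x-line at t=0.9400, next y-line at t=0.5081; Δt_x=2.0000, Δt_y=1.1547
    y: enter (2,2) at t=0.5081
    x: enter (1,2) at t=0.9400 ← occupied
  → r_5 = 0.9400

ranges = [0.6466, 1.5840, 2.8800, 6.6672, 0.9400]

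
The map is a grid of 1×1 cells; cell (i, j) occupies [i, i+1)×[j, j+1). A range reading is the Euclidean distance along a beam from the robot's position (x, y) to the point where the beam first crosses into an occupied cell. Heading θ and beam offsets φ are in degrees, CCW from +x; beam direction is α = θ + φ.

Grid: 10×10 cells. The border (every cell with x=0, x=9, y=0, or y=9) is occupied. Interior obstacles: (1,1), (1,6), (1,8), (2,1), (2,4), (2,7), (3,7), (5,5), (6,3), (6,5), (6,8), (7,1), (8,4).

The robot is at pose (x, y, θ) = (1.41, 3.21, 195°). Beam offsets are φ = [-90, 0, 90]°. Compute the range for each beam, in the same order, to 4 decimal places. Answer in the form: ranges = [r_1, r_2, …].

beam 1: φ=-90°, α=105°
  cosα=-0.2588 sinα=0.9659 | (1,3) | tMaxX 1.5841 tMaxY 0.8179 | tΔX 3.8637 tΔY 1.0353
    t=0.8179 [y] (1,4)
    t=1.5841 [x] (0,4) — stop
  → r_1 = 1.5841
beam 2: φ=0°, α=195°
  cosα=-0.9659 sinα=-0.2588 | (1,3) | tMaxX 0.4245 tMaxY 0.8114 | tΔX 1.0353 tΔY 3.8637
    t=0.4245 [x] (0,3) — stop
  → r_2 = 0.4245
beam 3: φ=90°, α=285°
  cosα=0.2588 sinα=-0.9659 | (1,3) | tMaxX 2.2796 tMaxY 0.2174 | tΔX 3.8637 tΔY 1.0353
    t=0.2174 [y] (1,2)
    t=1.2527 [y] (1,1) — stop
  → r_3 = 1.2527

ranges = [1.5841, 0.4245, 1.2527]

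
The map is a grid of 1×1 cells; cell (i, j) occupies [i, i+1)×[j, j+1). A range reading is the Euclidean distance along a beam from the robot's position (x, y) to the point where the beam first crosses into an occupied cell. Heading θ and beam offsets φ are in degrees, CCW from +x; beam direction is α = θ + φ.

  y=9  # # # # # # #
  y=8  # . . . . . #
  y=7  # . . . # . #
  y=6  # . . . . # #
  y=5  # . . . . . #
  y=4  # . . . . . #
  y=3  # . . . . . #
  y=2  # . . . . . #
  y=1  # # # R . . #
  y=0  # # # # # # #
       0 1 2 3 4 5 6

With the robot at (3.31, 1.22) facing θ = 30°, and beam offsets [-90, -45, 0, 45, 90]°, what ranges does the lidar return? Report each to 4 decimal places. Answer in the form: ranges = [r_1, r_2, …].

ranges = [0.2540, 0.8500, 3.1061, 5.9839, 0.6200]

beam 1: φ=-90°, α=300°
  cosα=0.5000 sinα=-0.8660 | (3,1) | tMaxX 1.3800 tMaxY 0.2540 | tΔX 2.0000 tΔY 1.1547
    t=0.2540 [y] (3,0) — stop
  → r_1 = 0.2540
beam 2: φ=-45°, α=345°
  cosα=0.9659 sinα=-0.2588 | (3,1) | tMaxX 0.7143 tMaxY 0.8500 | tΔX 1.0353 tΔY 3.8637
    t=0.7143 [x] (4,1)
    t=0.8500 [y] (4,0) — stop
  → r_2 = 0.8500
beam 3: φ=0°, α=30°
  cosα=0.8660 sinα=0.5000 | (3,1) | tMaxX 0.7967 tMaxY 1.5600 | tΔX 1.1547 tΔY 2.0000
    t=0.7967 [x] (4,1)
    t=1.5600 [y] (4,2)
    t=1.9514 [x] (5,2)
    t=3.1061 [x] (6,2) — stop
  → r_3 = 3.1061
beam 4: φ=45°, α=75°
  cosα=0.2588 sinα=0.9659 | (3,1) | tMaxX 2.6660 tMaxY 0.8075 | tΔX 3.8637 tΔY 1.0353
    t=0.8075 [y] (3,2)
    t=1.8428 [y] (3,3)
    t=2.6660 [x] (4,3)
    t=2.8781 [y] (4,4)
    t=3.9133 [y] (4,5)
    t=4.9486 [y] (4,6)
    t=5.9839 [y] (4,7) — stop
  → r_4 = 5.9839
beam 5: φ=90°, α=120°
  cosα=-0.5000 sinα=0.8660 | (3,1) | tMaxX 0.6200 tMaxY 0.9007 | tΔX 2.0000 tΔY 1.1547
    t=0.6200 [x] (2,1) — stop
  → r_5 = 0.6200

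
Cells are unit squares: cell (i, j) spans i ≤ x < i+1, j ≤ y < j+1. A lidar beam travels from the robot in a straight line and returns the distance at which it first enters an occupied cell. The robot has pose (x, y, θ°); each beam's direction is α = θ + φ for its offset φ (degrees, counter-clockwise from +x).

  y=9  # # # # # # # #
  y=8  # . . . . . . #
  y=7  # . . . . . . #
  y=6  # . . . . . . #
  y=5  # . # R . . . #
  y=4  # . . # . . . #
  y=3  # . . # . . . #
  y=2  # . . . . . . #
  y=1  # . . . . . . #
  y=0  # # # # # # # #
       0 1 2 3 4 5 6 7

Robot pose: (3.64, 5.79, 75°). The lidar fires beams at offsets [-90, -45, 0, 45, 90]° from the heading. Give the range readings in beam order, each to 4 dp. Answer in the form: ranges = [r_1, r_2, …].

beam 1: φ=-90°, α=345°
  d=(0.9659,-0.2588)  start (3,5)  tX=0.3727 tY=3.0523  stride 1/|dx|=1.0353 1/|dy|=3.8637
    cross x-line → (4,5), t=0.3727
    cross x-line → (5,5), t=1.4080
    cross x-line → (6,5), t=2.4433
    cross y-line → (6,4), t=3.0523
    cross x-line → (7,4), t=3.4785 (wall)
  → r_1 = 3.4785
beam 2: φ=-45°, α=30°
  d=(0.8660,0.5000)  start (3,5)  tX=0.4157 tY=0.4200  stride 1/|dx|=1.1547 1/|dy|=2.0000
    cross x-line → (4,5), t=0.4157
    cross y-line → (4,6), t=0.4200
    cross x-line → (5,6), t=1.5704
    cross y-line → (5,7), t=2.4200
    cross x-line → (6,7), t=2.7251
    cross x-line → (7,7), t=3.8798 (wall)
  → r_2 = 3.8798
beam 3: φ=0°, α=75°
  d=(0.2588,0.9659)  start (3,5)  tX=1.3909 tY=0.2174  stride 1/|dx|=3.8637 1/|dy|=1.0353
    cross y-line → (3,6), t=0.2174
    cross y-line → (3,7), t=1.2527
    cross x-line → (4,7), t=1.3909
    cross y-line → (4,8), t=2.2880
    cross y-line → (4,9), t=3.3232 (wall)
  → r_3 = 3.3232
beam 4: φ=45°, α=120°
  d=(-0.5000,0.8660)  start (3,5)  tX=1.2800 tY=0.2425  stride 1/|dx|=2.0000 1/|dy|=1.1547
    cross y-line → (3,6), t=0.2425
    cross x-line → (2,6), t=1.2800
    cross y-line → (2,7), t=1.3972
    cross y-line → (2,8), t=2.5519
    cross x-line → (1,8), t=3.2800
    cross y-line → (1,9), t=3.7066 (wall)
  → r_4 = 3.7066
beam 5: φ=90°, α=165°
  d=(-0.9659,0.2588)  start (3,5)  tX=0.6626 tY=0.8114  stride 1/|dx|=1.0353 1/|dy|=3.8637
    cross x-line → (2,5), t=0.6626 (wall)
  → r_5 = 0.6626

ranges = [3.4785, 3.8798, 3.3232, 3.7066, 0.6626]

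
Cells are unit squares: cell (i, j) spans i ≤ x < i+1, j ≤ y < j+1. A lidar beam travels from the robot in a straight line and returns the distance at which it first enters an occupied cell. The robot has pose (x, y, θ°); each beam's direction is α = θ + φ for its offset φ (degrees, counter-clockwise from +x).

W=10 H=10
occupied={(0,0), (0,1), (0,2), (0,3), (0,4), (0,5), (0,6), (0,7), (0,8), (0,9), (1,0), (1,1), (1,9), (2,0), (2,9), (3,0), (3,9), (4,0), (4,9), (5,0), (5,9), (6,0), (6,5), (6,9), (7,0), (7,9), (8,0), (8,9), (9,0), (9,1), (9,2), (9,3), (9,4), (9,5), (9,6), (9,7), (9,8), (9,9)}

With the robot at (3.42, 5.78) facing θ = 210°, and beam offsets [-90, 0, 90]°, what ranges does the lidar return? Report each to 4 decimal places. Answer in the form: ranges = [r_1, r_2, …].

ranges = [3.7181, 2.7944, 5.5195]

beam 1: φ=-90°, α=120°
  dir = (cos 120°, sin 120°) = (-0.5000, 0.8660); from cell (3,5)
  next x-line at t=0.8400, next y-line at t=0.2540; Δt_x=2.0000, Δt_y=1.1547
    y: enter (3,6) at t=0.2540
    x: enter (2,6) at t=0.8400
    y: enter (2,7) at t=1.4087
    y: enter (2,8) at t=2.5634
    x: enter (1,8) at t=2.8400
    y: enter (1,9) at t=3.7181 ← occupied
  → r_1 = 3.7181
beam 2: φ=0°, α=210°
  dir = (cos 210°, sin 210°) = (-0.8660, -0.5000); from cell (3,5)
  next x-line at t=0.4850, next y-line at t=1.5600; Δt_x=1.1547, Δt_y=2.0000
    x: enter (2,5) at t=0.4850
    y: enter (2,4) at t=1.5600
    x: enter (1,4) at t=1.6397
    x: enter (0,4) at t=2.7944 ← occupied
  → r_2 = 2.7944
beam 3: φ=90°, α=300°
  dir = (cos 300°, sin 300°) = (0.5000, -0.8660); from cell (3,5)
  next x-line at t=1.1600, next y-line at t=0.9007; Δt_x=2.0000, Δt_y=1.1547
    y: enter (3,4) at t=0.9007
    x: enter (4,4) at t=1.1600
    y: enter (4,3) at t=2.0554
    x: enter (5,3) at t=3.1600
    y: enter (5,2) at t=3.2101
    y: enter (5,1) at t=4.3648
    x: enter (6,1) at t=5.1600
    y: enter (6,0) at t=5.5195 ← occupied
  → r_3 = 5.5195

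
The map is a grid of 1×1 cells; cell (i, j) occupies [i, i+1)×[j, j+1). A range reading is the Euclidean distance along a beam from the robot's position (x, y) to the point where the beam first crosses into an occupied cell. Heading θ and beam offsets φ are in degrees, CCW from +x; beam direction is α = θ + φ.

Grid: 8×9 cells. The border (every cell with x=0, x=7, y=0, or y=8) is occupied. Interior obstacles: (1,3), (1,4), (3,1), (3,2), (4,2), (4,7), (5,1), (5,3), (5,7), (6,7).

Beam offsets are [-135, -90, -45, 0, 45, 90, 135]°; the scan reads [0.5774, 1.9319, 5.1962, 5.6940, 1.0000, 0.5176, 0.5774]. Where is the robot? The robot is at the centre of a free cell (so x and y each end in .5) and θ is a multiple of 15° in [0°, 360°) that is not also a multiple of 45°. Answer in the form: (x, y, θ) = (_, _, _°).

Candidates: 32 free-cell centres × 16 headings = 512 poses. Raycast each; keep the one whose scan matches to 4 dp.
  (1.5, 7.5, 60°): beam 1 = 5.7956 ≠ 0.5774 ✗
  (2.5, 3.5, 300°): beam 1 = 0.5176 ≠ 0.5774 ✗
  (1.5, 7.5, 15°): beam 1 = 1.0000 ≠ 0.5774 ✗
  (6.5, 2.5, 105°): beam 2 = 0.5176 ≠ 1.9319 ✗
  …
  (1.5, 7.5, 345°): r_1=0.5774, r_2=1.9319, r_3=5.1962, r_4=5.6940, r_5=1.0000, r_6=0.5176, r_7=0.5774 — all match ✓
No second candidate reproduces the full scan.

(x, y, θ) = (1.5, 7.5, 345°)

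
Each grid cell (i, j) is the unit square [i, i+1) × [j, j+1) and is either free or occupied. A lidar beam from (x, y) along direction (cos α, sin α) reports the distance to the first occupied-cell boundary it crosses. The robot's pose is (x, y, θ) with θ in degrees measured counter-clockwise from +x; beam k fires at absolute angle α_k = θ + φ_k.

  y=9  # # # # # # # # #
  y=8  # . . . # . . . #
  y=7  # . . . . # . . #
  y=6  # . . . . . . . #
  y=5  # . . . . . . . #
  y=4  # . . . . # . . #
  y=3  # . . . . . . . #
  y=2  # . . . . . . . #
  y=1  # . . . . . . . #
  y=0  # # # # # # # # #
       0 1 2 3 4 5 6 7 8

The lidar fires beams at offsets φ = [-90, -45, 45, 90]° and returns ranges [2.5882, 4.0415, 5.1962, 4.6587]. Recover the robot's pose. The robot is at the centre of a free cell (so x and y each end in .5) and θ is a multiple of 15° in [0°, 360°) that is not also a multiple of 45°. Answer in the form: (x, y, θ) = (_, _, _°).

The pose lattice has 53·16 = 848 candidates. Test each by forward raycasting.
  (1.5, 8.5, 285°): beam 1 = 0.5176 ≠ 2.5882 ✗
  (5.5, 8.5, 75°): beam 2 = 1.0000 ≠ 4.0415 ✗
  (2.5, 1.5, 345°): beam 1 = 0.5176 ≠ 2.5882 ✗
  …
  (5.5, 5.5, 105°): r_1=2.5882, r_2=4.0415, r_3=5.1962, r_4=4.6587 — all match ✓
No second candidate reproduces the full scan.

(x, y, θ) = (5.5, 5.5, 105°)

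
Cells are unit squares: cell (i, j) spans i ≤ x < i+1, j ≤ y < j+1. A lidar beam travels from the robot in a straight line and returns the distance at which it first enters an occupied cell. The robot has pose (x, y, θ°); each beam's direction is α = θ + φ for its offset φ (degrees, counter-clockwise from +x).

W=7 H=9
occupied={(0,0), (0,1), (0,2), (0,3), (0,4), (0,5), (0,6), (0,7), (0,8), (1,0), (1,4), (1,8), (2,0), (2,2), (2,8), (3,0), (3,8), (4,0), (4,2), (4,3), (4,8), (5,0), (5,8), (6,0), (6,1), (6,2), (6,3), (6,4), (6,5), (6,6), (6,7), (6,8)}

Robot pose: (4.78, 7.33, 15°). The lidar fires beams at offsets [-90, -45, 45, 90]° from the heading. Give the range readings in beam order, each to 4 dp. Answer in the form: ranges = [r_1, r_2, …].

beam 1: φ=-90°, α=285°
  direction (0.2588, -0.9659); cell (4,7); t to first gridline: x 0.8500, y 0.3416 (then +3.8637 / +1.0353)
    (4,6) via y @ 0.3416
    (5,6) via x @ 0.8500
    (5,5) via y @ 1.3769
    (5,4) via y @ 2.4122
    (5,3) via y @ 3.4475
    (5,2) via y @ 4.4827
    (6,2) via x @ 4.7137  # hit
  → r_1 = 4.7137
beam 2: φ=-45°, α=330°
  direction (0.8660, -0.5000); cell (4,7); t to first gridline: x 0.2540, y 0.6600 (then +1.1547 / +2.0000)
    (5,7) via x @ 0.2540
    (5,6) via y @ 0.6600
    (6,6) via x @ 1.4087  # hit
  → r_2 = 1.4087
beam 3: φ=45°, α=60°
  direction (0.5000, 0.8660); cell (4,7); t to first gridline: x 0.4400, y 0.7736 (then +2.0000 / +1.1547)
    (5,7) via x @ 0.4400
    (5,8) via y @ 0.7736  # hit
  → r_3 = 0.7736
beam 4: φ=90°, α=105°
  direction (-0.2588, 0.9659); cell (4,7); t to first gridline: x 3.0137, y 0.6936 (then +3.8637 / +1.0353)
    (4,8) via y @ 0.6936  # hit
  → r_4 = 0.6936

ranges = [4.7137, 1.4087, 0.7736, 0.6936]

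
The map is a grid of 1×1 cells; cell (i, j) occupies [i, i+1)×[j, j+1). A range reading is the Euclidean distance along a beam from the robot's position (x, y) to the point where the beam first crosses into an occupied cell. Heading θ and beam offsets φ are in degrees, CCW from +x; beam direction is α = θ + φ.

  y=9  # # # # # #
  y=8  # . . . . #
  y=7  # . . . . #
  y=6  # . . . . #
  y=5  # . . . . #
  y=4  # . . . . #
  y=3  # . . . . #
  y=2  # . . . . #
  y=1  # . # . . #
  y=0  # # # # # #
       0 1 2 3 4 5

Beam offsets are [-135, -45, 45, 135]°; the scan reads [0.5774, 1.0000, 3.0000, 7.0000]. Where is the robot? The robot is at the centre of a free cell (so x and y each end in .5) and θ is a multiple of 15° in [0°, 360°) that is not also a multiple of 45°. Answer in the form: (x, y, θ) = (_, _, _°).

Candidates: 31 free-cell centres × 16 headings = 496 poses. Raycast each; keep the one whose scan matches to 4 dp.
  (2.5, 5.5, 345°): beam 1 = 1.7321 ≠ 0.5774 ✗
  (3.5, 5.5, 15°): beam 1 = 5.0000 ≠ 0.5774 ✗
  (3.5, 8.5, 300°): beam 1 = 1.9319 ≠ 0.5774 ✗
  (1.5, 1.5, 165°): beam 3 = 0.5774 ≠ 3.0000 ✗
  (4.5, 1.5, 330°): beam 1 = 1.5529 ≠ 0.5774 ✗
  …
  (4.5, 7.5, 105°): r_1=0.5774, r_2=1.0000, r_3=3.0000, r_4=7.0000 — all match ✓
Only this pose fits every beam.

(x, y, θ) = (4.5, 7.5, 105°)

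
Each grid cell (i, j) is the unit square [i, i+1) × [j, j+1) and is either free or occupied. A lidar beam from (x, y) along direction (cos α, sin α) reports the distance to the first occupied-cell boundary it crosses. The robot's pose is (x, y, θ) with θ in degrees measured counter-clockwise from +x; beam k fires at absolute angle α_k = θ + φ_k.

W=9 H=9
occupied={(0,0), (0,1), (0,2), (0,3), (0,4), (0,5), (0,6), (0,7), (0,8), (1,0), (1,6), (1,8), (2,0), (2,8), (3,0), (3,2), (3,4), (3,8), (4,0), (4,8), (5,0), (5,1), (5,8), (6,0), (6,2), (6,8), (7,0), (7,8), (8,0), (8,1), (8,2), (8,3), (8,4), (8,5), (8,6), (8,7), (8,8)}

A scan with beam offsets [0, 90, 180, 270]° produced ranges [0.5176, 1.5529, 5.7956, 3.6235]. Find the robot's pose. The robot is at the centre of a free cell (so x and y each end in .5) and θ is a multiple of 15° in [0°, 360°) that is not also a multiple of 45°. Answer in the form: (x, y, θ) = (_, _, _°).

(x, y, θ) = (7.5, 6.5, 345°)

The pose lattice has 44·16 = 704 candidates. Test each by forward raycasting.
  (7.5, 4.5, 60°): beam 1 = 1.0000 ≠ 0.5176 ✗
  (3.5, 6.5, 150°): beam 1 = 2.8868 ≠ 0.5176 ✗
  (4.5, 1.5, 285°): beam 2 = 0.5176 ≠ 1.5529 ✗
  (4.5, 7.5, 30°): beam 1 = 1.0000 ≠ 0.5176 ✗
  …
  (7.5, 6.5, 345°): r_1=0.5176, r_2=1.5529, r_3=5.7956, r_4=3.6235 — all match ✓
Unique over the lattice → pose = (7.5, 6.5, 345°).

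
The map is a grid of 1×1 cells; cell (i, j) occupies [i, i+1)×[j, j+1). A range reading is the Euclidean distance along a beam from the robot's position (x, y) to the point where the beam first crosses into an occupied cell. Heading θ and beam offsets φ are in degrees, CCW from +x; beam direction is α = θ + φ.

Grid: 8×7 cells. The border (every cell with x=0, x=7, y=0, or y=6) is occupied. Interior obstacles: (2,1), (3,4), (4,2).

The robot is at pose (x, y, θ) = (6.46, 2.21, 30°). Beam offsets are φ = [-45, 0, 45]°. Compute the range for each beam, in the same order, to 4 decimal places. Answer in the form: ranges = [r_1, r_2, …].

beam 1: φ=-45°, α=345°
  d=(0.9659,-0.2588)  start (6,2)  tX=0.5590 tY=0.8114  stride 1/|dx|=1.0353 1/|dy|=3.8637
    cross x-line → (7,2), t=0.5590 (wall)
  → r_1 = 0.5590
beam 2: φ=0°, α=30°
  d=(0.8660,0.5000)  start (6,2)  tX=0.6235 tY=1.5800  stride 1/|dx|=1.1547 1/|dy|=2.0000
    cross x-line → (7,2), t=0.6235 (wall)
  → r_2 = 0.6235
beam 3: φ=45°, α=75°
  d=(0.2588,0.9659)  start (6,2)  tX=2.0864 tY=0.8179  stride 1/|dx|=3.8637 1/|dy|=1.0353
    cross y-line → (6,3), t=0.8179
    cross y-line → (6,4), t=1.8531
    cross x-line → (7,4), t=2.0864 (wall)
  → r_3 = 2.0864

ranges = [0.5590, 0.6235, 2.0864]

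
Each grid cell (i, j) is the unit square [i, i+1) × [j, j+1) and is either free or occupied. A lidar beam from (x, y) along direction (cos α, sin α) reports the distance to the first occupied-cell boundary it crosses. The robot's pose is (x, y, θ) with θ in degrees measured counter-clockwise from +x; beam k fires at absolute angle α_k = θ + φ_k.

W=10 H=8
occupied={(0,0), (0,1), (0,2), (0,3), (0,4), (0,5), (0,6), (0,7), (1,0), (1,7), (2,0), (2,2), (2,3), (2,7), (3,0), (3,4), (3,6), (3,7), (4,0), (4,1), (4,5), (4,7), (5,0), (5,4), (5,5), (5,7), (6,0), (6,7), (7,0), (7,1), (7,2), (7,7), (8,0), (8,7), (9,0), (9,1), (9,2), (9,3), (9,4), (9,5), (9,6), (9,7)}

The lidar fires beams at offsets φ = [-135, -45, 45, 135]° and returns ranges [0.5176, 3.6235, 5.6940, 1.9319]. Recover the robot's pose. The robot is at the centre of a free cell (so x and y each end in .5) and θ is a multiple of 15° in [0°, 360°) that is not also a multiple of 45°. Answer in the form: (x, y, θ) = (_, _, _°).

(x, y, θ) = (8.5, 3.5, 150°)

Enumerate (i+0.5, j+0.5, θ) over the 38 free cells and 16 admissible headings. For each, cast all 4 beams and compare to the given ranges.
  (5.5, 6.5, 60°): beam 2 = 1.9319 ≠ 3.6235 ✗
  (2.5, 1.5, 30°): beam 2 = 1.5529 ≠ 3.6235 ✗
  (2.5, 4.5, 30°): beam 2 = 0.5176 ≠ 3.6235 ✗
  (1.5, 2.5, 345°): beam 1 = 0.5774 ≠ 0.5176 ✗
  (1.5, 4.5, 150°): beam 1 = 1.5529 ≠ 0.5176 ✗
  …
  (8.5, 3.5, 150°): r_1=0.5176, r_2=3.6235, r_3=5.6940, r_4=1.9319 — all match ✓
No second candidate reproduces the full scan.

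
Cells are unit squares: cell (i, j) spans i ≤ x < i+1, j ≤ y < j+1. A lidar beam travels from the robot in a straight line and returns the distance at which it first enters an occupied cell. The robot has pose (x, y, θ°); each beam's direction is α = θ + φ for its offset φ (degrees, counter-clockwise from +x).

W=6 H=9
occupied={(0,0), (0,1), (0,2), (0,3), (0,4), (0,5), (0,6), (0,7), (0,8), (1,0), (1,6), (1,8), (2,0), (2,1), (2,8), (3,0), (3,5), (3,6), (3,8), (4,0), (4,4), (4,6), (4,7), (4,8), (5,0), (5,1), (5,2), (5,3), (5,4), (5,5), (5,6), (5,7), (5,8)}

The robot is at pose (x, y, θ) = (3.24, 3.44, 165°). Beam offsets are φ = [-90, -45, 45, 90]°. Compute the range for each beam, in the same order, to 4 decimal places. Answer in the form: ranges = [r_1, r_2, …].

beam 1: φ=-90°, α=75°
  cosα=0.2588 sinα=0.9659 | (3,3) | tMaxX 2.9364 tMaxY 0.5798 | tΔX 3.8637 tΔY 1.0353
    t=0.5798 [y] (3,4)
    t=1.6150 [y] (3,5) — stop
  → r_1 = 1.6150
beam 2: φ=-45°, α=120°
  cosα=-0.5000 sinα=0.8660 | (3,3) | tMaxX 0.4800 tMaxY 0.6466 | tΔX 2.0000 tΔY 1.1547
    t=0.4800 [x] (2,3)
    t=0.6466 [y] (2,4)
    t=1.8013 [y] (2,5)
    t=2.4800 [x] (1,5)
    t=2.9560 [y] (1,6) — stop
  → r_2 = 2.9560
beam 3: φ=45°, α=210°
  cosα=-0.8660 sinα=-0.5000 | (3,3) | tMaxX 0.2771 tMaxY 0.8800 | tΔX 1.1547 tΔY 2.0000
    t=0.2771 [x] (2,3)
    t=0.8800 [y] (2,2)
    t=1.4318 [x] (1,2)
    t=2.5865 [x] (0,2) — stop
  → r_3 = 2.5865
beam 4: φ=90°, α=255°
  cosα=-0.2588 sinα=-0.9659 | (3,3) | tMaxX 0.9273 tMaxY 0.4555 | tΔX 3.8637 tΔY 1.0353
    t=0.4555 [y] (3,2)
    t=0.9273 [x] (2,2)
    t=1.4908 [y] (2,1) — stop
  → r_4 = 1.4908

ranges = [1.6150, 2.9560, 2.5865, 1.4908]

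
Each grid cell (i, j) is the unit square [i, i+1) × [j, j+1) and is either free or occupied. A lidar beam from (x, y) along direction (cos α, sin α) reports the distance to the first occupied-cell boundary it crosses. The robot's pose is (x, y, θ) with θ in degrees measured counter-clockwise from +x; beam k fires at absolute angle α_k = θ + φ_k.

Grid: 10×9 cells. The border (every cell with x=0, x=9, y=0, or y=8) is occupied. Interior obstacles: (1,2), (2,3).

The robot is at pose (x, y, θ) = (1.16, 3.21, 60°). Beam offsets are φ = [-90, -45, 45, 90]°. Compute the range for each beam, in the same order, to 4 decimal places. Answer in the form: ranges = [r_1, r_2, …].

beam 1: φ=-90°, α=330°
  dir = (cos 330°, sin 330°) = (0.8660, -0.5000); from cell (1,3)
  next x-line at t=0.9699, next y-line at t=0.4200; Δt_x=1.1547, Δt_y=2.0000
    y: enter (1,2) at t=0.4200 ← occupied
  → r_1 = 0.4200
beam 2: φ=-45°, α=15°
  dir = (cos 15°, sin 15°) = (0.9659, 0.2588); from cell (1,3)
  next x-line at t=0.8696, next y-line at t=3.0523; Δt_x=1.0353, Δt_y=3.8637
    x: enter (2,3) at t=0.8696 ← occupied
  → r_2 = 0.8696
beam 3: φ=45°, α=105°
  dir = (cos 105°, sin 105°) = (-0.2588, 0.9659); from cell (1,3)
  next x-line at t=0.6182, next y-line at t=0.8179; Δt_x=3.8637, Δt_y=1.0353
    x: enter (0,3) at t=0.6182 ← occupied
  → r_3 = 0.6182
beam 4: φ=90°, α=150°
  dir = (cos 150°, sin 150°) = (-0.8660, 0.5000); from cell (1,3)
  next x-line at t=0.1848, next y-line at t=1.5800; Δt_x=1.1547, Δt_y=2.0000
    x: enter (0,3) at t=0.1848 ← occupied
  → r_4 = 0.1848

ranges = [0.4200, 0.8696, 0.6182, 0.1848]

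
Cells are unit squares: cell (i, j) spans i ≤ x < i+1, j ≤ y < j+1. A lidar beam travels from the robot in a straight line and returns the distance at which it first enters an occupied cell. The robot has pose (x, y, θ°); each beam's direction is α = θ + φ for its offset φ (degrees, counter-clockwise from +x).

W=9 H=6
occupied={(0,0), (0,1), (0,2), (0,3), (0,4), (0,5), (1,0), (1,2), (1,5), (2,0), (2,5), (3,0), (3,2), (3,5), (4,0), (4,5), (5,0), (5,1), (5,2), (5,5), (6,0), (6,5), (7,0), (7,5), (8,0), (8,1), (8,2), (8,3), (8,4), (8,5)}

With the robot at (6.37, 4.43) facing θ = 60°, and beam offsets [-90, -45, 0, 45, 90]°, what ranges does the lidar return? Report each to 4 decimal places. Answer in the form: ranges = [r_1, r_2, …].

beam 1: φ=-90°, α=330°
  dir = (cos 330°, sin 330°) = (0.8660, -0.5000); from cell (6,4)
  next x-line at t=0.7275, next y-line at t=0.8600; Δt_x=1.1547, Δt_y=2.0000
    x: enter (7,4) at t=0.7275
    y: enter (7,3) at t=0.8600
    x: enter (8,3) at t=1.8822 ← occupied
  → r_1 = 1.8822
beam 2: φ=-45°, α=15°
  dir = (cos 15°, sin 15°) = (0.9659, 0.2588); from cell (6,4)
  next x-line at t=0.6522, next y-line at t=2.2023; Δt_x=1.0353, Δt_y=3.8637
    x: enter (7,4) at t=0.6522
    x: enter (8,4) at t=1.6875 ← occupied
  → r_2 = 1.6875
beam 3: φ=0°, α=60°
  dir = (cos 60°, sin 60°) = (0.5000, 0.8660); from cell (6,4)
  next x-line at t=1.2600, next y-line at t=0.6582; Δt_x=2.0000, Δt_y=1.1547
    y: enter (6,5) at t=0.6582 ← occupied
  → r_3 = 0.6582
beam 4: φ=45°, α=105°
  dir = (cos 105°, sin 105°) = (-0.2588, 0.9659); from cell (6,4)
  next x-line at t=1.4296, next y-line at t=0.5901; Δt_x=3.8637, Δt_y=1.0353
    y: enter (6,5) at t=0.5901 ← occupied
  → r_4 = 0.5901
beam 5: φ=90°, α=150°
  dir = (cos 150°, sin 150°) = (-0.8660, 0.5000); from cell (6,4)
  next x-line at t=0.4272, next y-line at t=1.1400; Δt_x=1.1547, Δt_y=2.0000
    x: enter (5,4) at t=0.4272
    y: enter (5,5) at t=1.1400 ← occupied
  → r_5 = 1.1400

ranges = [1.8822, 1.6875, 0.6582, 0.5901, 1.1400]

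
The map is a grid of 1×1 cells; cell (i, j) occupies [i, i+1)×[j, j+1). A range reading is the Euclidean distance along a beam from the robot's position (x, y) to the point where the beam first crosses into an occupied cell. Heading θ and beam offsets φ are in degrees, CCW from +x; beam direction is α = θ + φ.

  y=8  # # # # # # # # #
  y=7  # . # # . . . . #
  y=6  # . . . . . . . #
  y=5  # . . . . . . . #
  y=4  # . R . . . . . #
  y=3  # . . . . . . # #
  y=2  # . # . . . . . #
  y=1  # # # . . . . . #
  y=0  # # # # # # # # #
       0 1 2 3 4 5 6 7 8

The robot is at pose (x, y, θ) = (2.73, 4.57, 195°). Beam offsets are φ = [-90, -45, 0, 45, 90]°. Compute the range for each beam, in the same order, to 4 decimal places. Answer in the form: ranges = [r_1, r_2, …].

beam 1: φ=-90°, α=105°
  cosα=-0.2588 sinα=0.9659 | (2,4) | tMaxX 2.8205 tMaxY 0.4452 | tΔX 3.8637 tΔY 1.0353
    t=0.4452 [y] (2,5)
    t=1.4804 [y] (2,6)
    t=2.5157 [y] (2,7) — stop
  → r_1 = 2.5157
beam 2: φ=-45°, α=150°
  cosα=-0.8660 sinα=0.5000 | (2,4) | tMaxX 0.8429 tMaxY 0.8600 | tΔX 1.1547 tΔY 2.0000
    t=0.8429 [x] (1,4)
    t=0.8600 [y] (1,5)
    t=1.9976 [x] (0,5) — stop
  → r_2 = 1.9976
beam 3: φ=0°, α=195°
  cosα=-0.9659 sinα=-0.2588 | (2,4) | tMaxX 0.7558 tMaxY 2.2023 | tΔX 1.0353 tΔY 3.8637
    t=0.7558 [x] (1,4)
    t=1.7910 [x] (0,4) — stop
  → r_3 = 1.7910
beam 4: φ=45°, α=240°
  cosα=-0.5000 sinα=-0.8660 | (2,4) | tMaxX 1.4600 tMaxY 0.6582 | tΔX 2.0000 tΔY 1.1547
    t=0.6582 [y] (2,3)
    t=1.4600 [x] (1,3)
    t=1.8129 [y] (1,2)
    t=2.9676 [y] (1,1) — stop
  → r_4 = 2.9676
beam 5: φ=90°, α=285°
  cosα=0.2588 sinα=-0.9659 | (2,4) | tMaxX 1.0432 tMaxY 0.5901 | tΔX 3.8637 tΔY 1.0353
    t=0.5901 [y] (2,3)
    t=1.0432 [x] (3,3)
    t=1.6254 [y] (3,2)
    t=2.6607 [y] (3,1)
    t=3.6959 [y] (3,0) — stop
  → r_5 = 3.6959

ranges = [2.5157, 1.9976, 1.7910, 2.9676, 3.6959]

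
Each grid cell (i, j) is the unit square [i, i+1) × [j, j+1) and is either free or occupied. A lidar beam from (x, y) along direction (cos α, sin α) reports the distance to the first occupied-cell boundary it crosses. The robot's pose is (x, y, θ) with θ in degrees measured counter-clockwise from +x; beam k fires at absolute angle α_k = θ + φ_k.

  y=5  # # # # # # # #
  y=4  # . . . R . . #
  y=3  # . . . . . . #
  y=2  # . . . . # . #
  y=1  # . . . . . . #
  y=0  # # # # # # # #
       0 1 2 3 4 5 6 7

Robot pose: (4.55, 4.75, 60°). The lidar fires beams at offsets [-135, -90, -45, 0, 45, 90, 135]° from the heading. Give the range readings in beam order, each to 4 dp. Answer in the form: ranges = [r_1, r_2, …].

beam 1: φ=-135°, α=285°
  d=(0.2588,-0.9659)  start (4,4)  tX=1.7387 tY=0.7765  stride 1/|dx|=3.8637 1/|dy|=1.0353
    cross y-line → (4,3), t=0.7765
    cross x-line → (5,3), t=1.7387
    cross y-line → (5,2), t=1.8117 (wall)
  → r_1 = 1.8117
beam 2: φ=-90°, α=330°
  d=(0.8660,-0.5000)  start (4,4)  tX=0.5196 tY=1.5000  stride 1/|dx|=1.1547 1/|dy|=2.0000
    cross x-line → (5,4), t=0.5196
    cross y-line → (5,3), t=1.5000
    cross x-line → (6,3), t=1.6743
    cross x-line → (7,3), t=2.8290 (wall)
  → r_2 = 2.8290
beam 3: φ=-45°, α=15°
  d=(0.9659,0.2588)  start (4,4)  tX=0.4659 tY=0.9659  stride 1/|dx|=1.0353 1/|dy|=3.8637
    cross x-line → (5,4), t=0.4659
    cross y-line → (5,5), t=0.9659 (wall)
  → r_3 = 0.9659
beam 4: φ=0°, α=60°
  d=(0.5000,0.8660)  start (4,4)  tX=0.9000 tY=0.2887  stride 1/|dx|=2.0000 1/|dy|=1.1547
    cross y-line → (4,5), t=0.2887 (wall)
  → r_4 = 0.2887
beam 5: φ=45°, α=105°
  d=(-0.2588,0.9659)  start (4,4)  tX=2.1250 tY=0.2588  stride 1/|dx|=3.8637 1/|dy|=1.0353
    cross y-line → (4,5), t=0.2588 (wall)
  → r_5 = 0.2588
beam 6: φ=90°, α=150°
  d=(-0.8660,0.5000)  start (4,4)  tX=0.6351 tY=0.5000  stride 1/|dx|=1.1547 1/|dy|=2.0000
    cross y-line → (4,5), t=0.5000 (wall)
  → r_6 = 0.5000
beam 7: φ=135°, α=195°
  d=(-0.9659,-0.2588)  start (4,4)  tX=0.5694 tY=2.8978  stride 1/|dx|=1.0353 1/|dy|=3.8637
    cross x-line → (3,4), t=0.5694
    cross x-line → (2,4), t=1.6047
    cross x-line → (1,4), t=2.6400
    cross y-line → (1,3), t=2.8978
    cross x-line → (0,3), t=3.6752 (wall)
  → r_7 = 3.6752

ranges = [1.8117, 2.8290, 0.9659, 0.2887, 0.2588, 0.5000, 3.6752]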